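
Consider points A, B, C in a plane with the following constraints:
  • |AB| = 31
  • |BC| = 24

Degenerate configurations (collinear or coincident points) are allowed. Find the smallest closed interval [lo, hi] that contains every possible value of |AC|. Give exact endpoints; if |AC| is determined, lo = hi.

|AB| ∈ {31}
|BC| ∈ {24}
|AC| ∈ [7, 55]

|AC| ∈ [7, 55]  (≈ [7.0000, 55.0000])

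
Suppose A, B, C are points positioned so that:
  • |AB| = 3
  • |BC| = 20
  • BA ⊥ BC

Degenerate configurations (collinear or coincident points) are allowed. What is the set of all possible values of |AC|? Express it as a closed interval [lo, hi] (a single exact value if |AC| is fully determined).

|AB| ∈ {3}
|BC| ∈ {20}
|AC| ∈ {√(409)}

|AC| = √(409)  (≈ 20.2237)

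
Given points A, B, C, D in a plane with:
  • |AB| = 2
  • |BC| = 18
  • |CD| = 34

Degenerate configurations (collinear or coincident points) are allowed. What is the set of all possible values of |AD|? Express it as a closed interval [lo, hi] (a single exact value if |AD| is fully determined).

|AD| ∈ [14, 54]  (≈ [14.0000, 54.0000])

|AB| ∈ {2}
|BC| ∈ {18}
|CD| ∈ {34}
|AC| ∈ [16, 20]
|BD| ∈ [16, 52]
|AD| ∈ [14, 54]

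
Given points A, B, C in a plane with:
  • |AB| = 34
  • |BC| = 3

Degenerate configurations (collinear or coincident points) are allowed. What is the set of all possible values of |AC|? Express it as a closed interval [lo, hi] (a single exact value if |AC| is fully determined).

|AC| ∈ [31, 37]  (≈ [31.0000, 37.0000])

|AB| ∈ {34}
|BC| ∈ {3}
|AC| ∈ [31, 37]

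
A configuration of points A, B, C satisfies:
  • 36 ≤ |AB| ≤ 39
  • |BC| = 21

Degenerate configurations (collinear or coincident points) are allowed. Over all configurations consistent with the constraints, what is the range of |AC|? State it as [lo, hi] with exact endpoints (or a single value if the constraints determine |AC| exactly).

|AB| ∈ [36, 39]
|BC| ∈ {21}
|AC| ∈ [15, 60]

|AC| ∈ [15, 60]  (≈ [15.0000, 60.0000])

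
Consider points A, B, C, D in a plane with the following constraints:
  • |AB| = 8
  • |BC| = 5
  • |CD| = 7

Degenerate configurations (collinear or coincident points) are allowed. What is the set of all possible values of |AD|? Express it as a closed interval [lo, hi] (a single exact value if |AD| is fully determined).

|AB| ∈ {8}
|BC| ∈ {5}
|CD| ∈ {7}
|AC| ∈ [3, 13]
|BD| ∈ [2, 12]
|AD| ∈ [0, 20]

|AD| ∈ [0, 20]  (≈ [0.0000, 20.0000])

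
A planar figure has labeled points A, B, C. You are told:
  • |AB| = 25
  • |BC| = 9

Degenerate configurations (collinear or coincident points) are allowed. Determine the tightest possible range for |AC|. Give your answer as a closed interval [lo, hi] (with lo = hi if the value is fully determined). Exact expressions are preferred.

|AC| ∈ [16, 34]  (≈ [16.0000, 34.0000])

|AB| ∈ {25}
|BC| ∈ {9}
|AC| ∈ [16, 34]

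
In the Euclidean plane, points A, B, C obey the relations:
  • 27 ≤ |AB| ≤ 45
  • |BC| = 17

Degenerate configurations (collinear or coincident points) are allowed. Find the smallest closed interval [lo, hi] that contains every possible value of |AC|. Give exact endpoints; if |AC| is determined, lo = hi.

|AC| ∈ [10, 62]  (≈ [10.0000, 62.0000])

|AB| ∈ [27, 45]
|BC| ∈ {17}
|AC| ∈ [10, 62]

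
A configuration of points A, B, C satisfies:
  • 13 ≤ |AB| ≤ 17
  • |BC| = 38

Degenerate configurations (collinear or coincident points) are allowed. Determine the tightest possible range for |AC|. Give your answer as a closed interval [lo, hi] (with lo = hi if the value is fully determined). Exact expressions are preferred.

|AC| ∈ [21, 55]  (≈ [21.0000, 55.0000])

|AB| ∈ [13, 17]
|BC| ∈ {38}
|AC| ∈ [21, 55]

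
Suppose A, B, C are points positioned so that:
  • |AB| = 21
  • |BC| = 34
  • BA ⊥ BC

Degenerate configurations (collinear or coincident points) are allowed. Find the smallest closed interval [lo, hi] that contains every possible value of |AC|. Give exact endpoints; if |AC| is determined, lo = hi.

|AC| = √(1597)  (≈ 39.9625)

|AB| ∈ {21}
|BC| ∈ {34}
|AC| ∈ {√(1597)}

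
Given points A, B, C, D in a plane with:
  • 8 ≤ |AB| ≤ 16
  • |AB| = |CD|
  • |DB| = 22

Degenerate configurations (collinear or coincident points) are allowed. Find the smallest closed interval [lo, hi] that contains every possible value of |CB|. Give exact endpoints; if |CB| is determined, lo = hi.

|AB| ∈ [8, 16]
|BD| ∈ {22}
|CD| ∈ [8, 16]
|AD| ∈ [6, 38]
|BC| ∈ [6, 38]
|AC| ∈ [0, 54]

|CB| ∈ [6, 38]  (≈ [6.0000, 38.0000])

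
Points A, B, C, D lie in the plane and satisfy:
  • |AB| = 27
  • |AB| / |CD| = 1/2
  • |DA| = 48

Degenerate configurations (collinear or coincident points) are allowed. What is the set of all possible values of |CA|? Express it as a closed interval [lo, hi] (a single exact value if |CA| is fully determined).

|CA| ∈ [6, 102]  (≈ [6.0000, 102.0000])

|AB| ∈ {27}
|AD| ∈ {48}
|CD| ∈ {54}
|BD| ∈ [21, 75]
|AC| ∈ [6, 102]
|BC| ∈ [0, 129]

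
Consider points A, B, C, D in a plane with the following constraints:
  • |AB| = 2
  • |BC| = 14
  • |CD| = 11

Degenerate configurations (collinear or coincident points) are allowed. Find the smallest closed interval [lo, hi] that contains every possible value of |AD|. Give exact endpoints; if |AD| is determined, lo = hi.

|AB| ∈ {2}
|BC| ∈ {14}
|CD| ∈ {11}
|AC| ∈ [12, 16]
|BD| ∈ [3, 25]
|AD| ∈ [1, 27]

|AD| ∈ [1, 27]  (≈ [1.0000, 27.0000])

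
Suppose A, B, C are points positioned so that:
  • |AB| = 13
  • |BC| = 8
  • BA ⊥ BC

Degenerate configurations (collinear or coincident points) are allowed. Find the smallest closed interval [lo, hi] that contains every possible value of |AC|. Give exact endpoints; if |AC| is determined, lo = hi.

|AB| ∈ {13}
|BC| ∈ {8}
|AC| ∈ {√(233)}

|AC| = √(233)  (≈ 15.2643)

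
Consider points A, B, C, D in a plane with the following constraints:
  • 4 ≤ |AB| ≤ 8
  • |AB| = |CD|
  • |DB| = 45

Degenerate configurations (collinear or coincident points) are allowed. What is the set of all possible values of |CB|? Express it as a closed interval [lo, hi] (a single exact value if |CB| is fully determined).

|CB| ∈ [37, 53]  (≈ [37.0000, 53.0000])

|AB| ∈ [4, 8]
|BD| ∈ {45}
|CD| ∈ [4, 8]
|AD| ∈ [37, 53]
|BC| ∈ [37, 53]
|AC| ∈ [29, 61]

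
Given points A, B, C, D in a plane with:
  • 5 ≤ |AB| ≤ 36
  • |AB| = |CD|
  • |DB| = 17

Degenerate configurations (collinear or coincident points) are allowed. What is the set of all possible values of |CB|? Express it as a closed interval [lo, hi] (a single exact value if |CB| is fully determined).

|CB| ∈ [0, 53]  (≈ [0.0000, 53.0000])

|AB| ∈ [5, 36]
|BD| ∈ {17}
|CD| ∈ [5, 36]
|AD| ∈ [0, 53]
|BC| ∈ [0, 53]
|AC| ∈ [0, 89]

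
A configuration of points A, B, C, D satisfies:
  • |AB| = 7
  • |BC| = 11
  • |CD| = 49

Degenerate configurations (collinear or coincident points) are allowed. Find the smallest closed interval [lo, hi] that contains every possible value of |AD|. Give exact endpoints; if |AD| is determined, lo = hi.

|AB| ∈ {7}
|BC| ∈ {11}
|CD| ∈ {49}
|AC| ∈ [4, 18]
|BD| ∈ [38, 60]
|AD| ∈ [31, 67]

|AD| ∈ [31, 67]  (≈ [31.0000, 67.0000])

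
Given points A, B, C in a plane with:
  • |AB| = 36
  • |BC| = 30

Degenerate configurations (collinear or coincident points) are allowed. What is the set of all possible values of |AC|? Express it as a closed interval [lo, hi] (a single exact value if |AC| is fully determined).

|AB| ∈ {36}
|BC| ∈ {30}
|AC| ∈ [6, 66]

|AC| ∈ [6, 66]  (≈ [6.0000, 66.0000])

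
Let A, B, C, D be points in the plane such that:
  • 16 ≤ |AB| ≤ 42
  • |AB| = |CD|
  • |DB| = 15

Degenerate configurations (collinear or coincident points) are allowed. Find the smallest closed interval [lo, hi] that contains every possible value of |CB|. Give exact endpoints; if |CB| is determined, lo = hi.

|AB| ∈ [16, 42]
|BD| ∈ {15}
|CD| ∈ [16, 42]
|AD| ∈ [1, 57]
|BC| ∈ [1, 57]
|AC| ∈ [0, 99]

|CB| ∈ [1, 57]  (≈ [1.0000, 57.0000])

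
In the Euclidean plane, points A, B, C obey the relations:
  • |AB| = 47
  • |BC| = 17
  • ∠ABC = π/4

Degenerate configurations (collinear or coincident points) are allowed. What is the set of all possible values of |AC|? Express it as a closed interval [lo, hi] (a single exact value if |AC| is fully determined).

|AB| ∈ {47}
|BC| ∈ {17}
|AC| ∈ {√(2498 - 799·√(2))}

|AC| = √(2498 - 799·√(2))  (≈ 36.9871)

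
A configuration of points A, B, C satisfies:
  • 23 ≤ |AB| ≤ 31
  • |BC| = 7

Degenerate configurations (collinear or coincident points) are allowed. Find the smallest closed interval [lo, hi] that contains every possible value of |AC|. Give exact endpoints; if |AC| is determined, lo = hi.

|AB| ∈ [23, 31]
|BC| ∈ {7}
|AC| ∈ [16, 38]

|AC| ∈ [16, 38]  (≈ [16.0000, 38.0000])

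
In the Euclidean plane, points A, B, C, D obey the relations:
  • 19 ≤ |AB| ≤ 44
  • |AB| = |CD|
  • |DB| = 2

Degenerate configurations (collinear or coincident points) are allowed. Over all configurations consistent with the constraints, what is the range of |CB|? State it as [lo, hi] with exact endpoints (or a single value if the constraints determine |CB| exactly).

|AB| ∈ [19, 44]
|BD| ∈ {2}
|CD| ∈ [19, 44]
|AD| ∈ [17, 46]
|BC| ∈ [17, 46]
|AC| ∈ [0, 90]

|CB| ∈ [17, 46]  (≈ [17.0000, 46.0000])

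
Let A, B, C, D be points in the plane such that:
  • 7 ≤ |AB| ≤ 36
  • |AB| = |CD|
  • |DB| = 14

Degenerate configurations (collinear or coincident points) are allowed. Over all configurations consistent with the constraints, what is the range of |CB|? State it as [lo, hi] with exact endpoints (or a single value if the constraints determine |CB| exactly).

|CB| ∈ [0, 50]  (≈ [0.0000, 50.0000])

|AB| ∈ [7, 36]
|BD| ∈ {14}
|CD| ∈ [7, 36]
|AD| ∈ [0, 50]
|BC| ∈ [0, 50]
|AC| ∈ [0, 86]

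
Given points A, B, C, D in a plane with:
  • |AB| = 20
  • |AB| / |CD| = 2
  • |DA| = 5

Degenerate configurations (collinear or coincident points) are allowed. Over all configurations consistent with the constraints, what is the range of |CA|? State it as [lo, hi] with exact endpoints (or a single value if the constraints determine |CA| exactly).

|AB| ∈ {20}
|AD| ∈ {5}
|CD| ∈ {10}
|BD| ∈ [15, 25]
|AC| ∈ [5, 15]
|BC| ∈ [5, 35]

|CA| ∈ [5, 15]  (≈ [5.0000, 15.0000])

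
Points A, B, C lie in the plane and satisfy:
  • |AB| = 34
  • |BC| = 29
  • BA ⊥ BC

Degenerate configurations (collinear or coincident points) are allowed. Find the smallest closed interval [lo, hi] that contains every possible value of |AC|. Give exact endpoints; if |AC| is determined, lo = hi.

|AC| = √(1997)  (≈ 44.6878)

|AB| ∈ {34}
|BC| ∈ {29}
|AC| ∈ {√(1997)}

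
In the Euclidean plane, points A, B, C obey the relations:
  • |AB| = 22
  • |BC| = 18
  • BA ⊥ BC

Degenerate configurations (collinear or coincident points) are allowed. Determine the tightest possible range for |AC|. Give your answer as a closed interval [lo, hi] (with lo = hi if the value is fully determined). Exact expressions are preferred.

|AB| ∈ {22}
|BC| ∈ {18}
|AC| ∈ {2·√(202)}

|AC| = 2·√(202)  (≈ 28.4253)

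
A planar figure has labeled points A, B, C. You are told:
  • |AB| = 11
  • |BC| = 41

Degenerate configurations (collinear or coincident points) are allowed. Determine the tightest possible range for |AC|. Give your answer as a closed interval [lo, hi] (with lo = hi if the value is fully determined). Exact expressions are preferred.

|AB| ∈ {11}
|BC| ∈ {41}
|AC| ∈ [30, 52]

|AC| ∈ [30, 52]  (≈ [30.0000, 52.0000])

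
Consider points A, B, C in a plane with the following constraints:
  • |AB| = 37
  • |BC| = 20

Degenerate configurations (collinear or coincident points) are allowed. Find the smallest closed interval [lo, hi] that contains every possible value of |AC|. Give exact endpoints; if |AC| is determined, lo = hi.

|AC| ∈ [17, 57]  (≈ [17.0000, 57.0000])

|AB| ∈ {37}
|BC| ∈ {20}
|AC| ∈ [17, 57]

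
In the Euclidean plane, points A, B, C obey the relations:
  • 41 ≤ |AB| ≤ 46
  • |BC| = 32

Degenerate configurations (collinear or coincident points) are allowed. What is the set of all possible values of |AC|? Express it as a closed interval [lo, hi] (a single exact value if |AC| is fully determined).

|AC| ∈ [9, 78]  (≈ [9.0000, 78.0000])

|AB| ∈ [41, 46]
|BC| ∈ {32}
|AC| ∈ [9, 78]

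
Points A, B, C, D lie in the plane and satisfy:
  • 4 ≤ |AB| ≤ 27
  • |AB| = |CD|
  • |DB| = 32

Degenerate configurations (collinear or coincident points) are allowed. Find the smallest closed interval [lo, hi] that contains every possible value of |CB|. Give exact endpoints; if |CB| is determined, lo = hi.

|CB| ∈ [5, 59]  (≈ [5.0000, 59.0000])

|AB| ∈ [4, 27]
|BD| ∈ {32}
|CD| ∈ [4, 27]
|AD| ∈ [5, 59]
|BC| ∈ [5, 59]
|AC| ∈ [0, 86]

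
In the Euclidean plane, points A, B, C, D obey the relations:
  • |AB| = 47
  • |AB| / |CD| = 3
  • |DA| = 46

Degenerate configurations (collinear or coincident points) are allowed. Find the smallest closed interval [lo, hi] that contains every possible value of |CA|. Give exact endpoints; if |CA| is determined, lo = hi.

|AB| ∈ {47}
|AD| ∈ {46}
|CD| ∈ {47/3}
|BD| ∈ [1, 93]
|AC| ∈ [91/3, 185/3]
|BC| ∈ [0, 326/3]

|CA| ∈ [91/3, 185/3]  (≈ [30.3333, 61.6667])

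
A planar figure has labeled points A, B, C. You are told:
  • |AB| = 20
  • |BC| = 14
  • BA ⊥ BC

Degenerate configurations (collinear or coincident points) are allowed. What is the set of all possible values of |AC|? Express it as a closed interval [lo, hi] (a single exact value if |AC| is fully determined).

|AC| = 2·√(149)  (≈ 24.4131)

|AB| ∈ {20}
|BC| ∈ {14}
|AC| ∈ {2·√(149)}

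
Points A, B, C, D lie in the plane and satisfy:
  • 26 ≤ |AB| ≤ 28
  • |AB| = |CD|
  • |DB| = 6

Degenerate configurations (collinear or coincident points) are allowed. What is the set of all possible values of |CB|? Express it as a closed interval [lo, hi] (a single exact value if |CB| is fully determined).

|CB| ∈ [20, 34]  (≈ [20.0000, 34.0000])

|AB| ∈ [26, 28]
|BD| ∈ {6}
|CD| ∈ [26, 28]
|AD| ∈ [20, 34]
|BC| ∈ [20, 34]
|AC| ∈ [0, 62]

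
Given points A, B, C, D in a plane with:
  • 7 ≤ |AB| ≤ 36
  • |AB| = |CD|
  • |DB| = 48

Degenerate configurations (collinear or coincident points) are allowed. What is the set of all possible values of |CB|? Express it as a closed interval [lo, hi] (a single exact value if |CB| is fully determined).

|CB| ∈ [12, 84]  (≈ [12.0000, 84.0000])

|AB| ∈ [7, 36]
|BD| ∈ {48}
|CD| ∈ [7, 36]
|AD| ∈ [12, 84]
|BC| ∈ [12, 84]
|AC| ∈ [0, 120]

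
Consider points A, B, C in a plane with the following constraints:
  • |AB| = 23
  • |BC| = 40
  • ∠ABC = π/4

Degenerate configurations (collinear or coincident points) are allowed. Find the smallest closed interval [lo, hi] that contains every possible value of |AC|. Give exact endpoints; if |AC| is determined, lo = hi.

|AB| ∈ {23}
|BC| ∈ {40}
|AC| ∈ {√(2129 - 920·√(2))}

|AC| = √(2129 - 920·√(2))  (≈ 28.7737)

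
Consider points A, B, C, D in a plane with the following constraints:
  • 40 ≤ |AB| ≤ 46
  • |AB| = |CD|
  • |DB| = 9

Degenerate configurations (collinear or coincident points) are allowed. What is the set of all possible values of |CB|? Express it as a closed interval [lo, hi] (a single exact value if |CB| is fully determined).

|AB| ∈ [40, 46]
|BD| ∈ {9}
|CD| ∈ [40, 46]
|AD| ∈ [31, 55]
|BC| ∈ [31, 55]
|AC| ∈ [0, 101]

|CB| ∈ [31, 55]  (≈ [31.0000, 55.0000])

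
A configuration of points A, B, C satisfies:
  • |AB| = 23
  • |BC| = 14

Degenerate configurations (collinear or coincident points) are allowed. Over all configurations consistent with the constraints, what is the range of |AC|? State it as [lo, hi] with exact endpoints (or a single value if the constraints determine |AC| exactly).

|AB| ∈ {23}
|BC| ∈ {14}
|AC| ∈ [9, 37]

|AC| ∈ [9, 37]  (≈ [9.0000, 37.0000])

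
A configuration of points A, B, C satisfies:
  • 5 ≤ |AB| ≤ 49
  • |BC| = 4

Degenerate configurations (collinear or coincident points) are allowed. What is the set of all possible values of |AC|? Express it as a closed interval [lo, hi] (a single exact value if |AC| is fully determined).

|AB| ∈ [5, 49]
|BC| ∈ {4}
|AC| ∈ [1, 53]

|AC| ∈ [1, 53]  (≈ [1.0000, 53.0000])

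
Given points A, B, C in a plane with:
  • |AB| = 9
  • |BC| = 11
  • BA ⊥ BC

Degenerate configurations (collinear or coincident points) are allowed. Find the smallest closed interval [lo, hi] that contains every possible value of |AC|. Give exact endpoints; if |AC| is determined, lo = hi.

|AB| ∈ {9}
|BC| ∈ {11}
|AC| ∈ {√(202)}

|AC| = √(202)  (≈ 14.2127)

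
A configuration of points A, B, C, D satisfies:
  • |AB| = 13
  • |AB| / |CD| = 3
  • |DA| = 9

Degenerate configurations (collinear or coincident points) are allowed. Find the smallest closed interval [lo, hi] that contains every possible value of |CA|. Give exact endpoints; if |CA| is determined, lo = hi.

|CA| ∈ [14/3, 40/3]  (≈ [4.6667, 13.3333])

|AB| ∈ {13}
|AD| ∈ {9}
|CD| ∈ {13/3}
|BD| ∈ [4, 22]
|AC| ∈ [14/3, 40/3]
|BC| ∈ [0, 79/3]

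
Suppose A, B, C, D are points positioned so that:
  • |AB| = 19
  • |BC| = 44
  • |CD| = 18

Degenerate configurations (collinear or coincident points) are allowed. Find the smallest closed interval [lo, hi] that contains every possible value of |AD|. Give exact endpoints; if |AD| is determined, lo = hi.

|AB| ∈ {19}
|BC| ∈ {44}
|CD| ∈ {18}
|AC| ∈ [25, 63]
|BD| ∈ [26, 62]
|AD| ∈ [7, 81]

|AD| ∈ [7, 81]  (≈ [7.0000, 81.0000])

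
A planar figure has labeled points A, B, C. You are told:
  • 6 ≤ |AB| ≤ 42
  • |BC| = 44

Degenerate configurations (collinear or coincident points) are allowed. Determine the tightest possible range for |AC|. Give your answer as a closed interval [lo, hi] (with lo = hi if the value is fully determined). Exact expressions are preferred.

|AB| ∈ [6, 42]
|BC| ∈ {44}
|AC| ∈ [2, 86]

|AC| ∈ [2, 86]  (≈ [2.0000, 86.0000])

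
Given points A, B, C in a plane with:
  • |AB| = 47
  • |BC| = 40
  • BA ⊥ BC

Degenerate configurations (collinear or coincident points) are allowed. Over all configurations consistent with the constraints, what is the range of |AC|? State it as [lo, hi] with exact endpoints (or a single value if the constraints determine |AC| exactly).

|AB| ∈ {47}
|BC| ∈ {40}
|AC| ∈ {√(3809)}

|AC| = √(3809)  (≈ 61.7171)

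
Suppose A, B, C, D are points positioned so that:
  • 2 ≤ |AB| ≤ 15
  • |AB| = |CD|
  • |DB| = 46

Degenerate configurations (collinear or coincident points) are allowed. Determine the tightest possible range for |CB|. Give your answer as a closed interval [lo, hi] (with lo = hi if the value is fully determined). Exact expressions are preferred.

|AB| ∈ [2, 15]
|BD| ∈ {46}
|CD| ∈ [2, 15]
|AD| ∈ [31, 61]
|BC| ∈ [31, 61]
|AC| ∈ [16, 76]

|CB| ∈ [31, 61]  (≈ [31.0000, 61.0000])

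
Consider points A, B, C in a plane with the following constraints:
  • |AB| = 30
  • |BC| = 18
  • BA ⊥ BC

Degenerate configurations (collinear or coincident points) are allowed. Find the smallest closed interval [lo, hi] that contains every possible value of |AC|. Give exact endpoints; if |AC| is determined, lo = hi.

|AB| ∈ {30}
|BC| ∈ {18}
|AC| ∈ {6·√(34)}

|AC| = 6·√(34)  (≈ 34.9857)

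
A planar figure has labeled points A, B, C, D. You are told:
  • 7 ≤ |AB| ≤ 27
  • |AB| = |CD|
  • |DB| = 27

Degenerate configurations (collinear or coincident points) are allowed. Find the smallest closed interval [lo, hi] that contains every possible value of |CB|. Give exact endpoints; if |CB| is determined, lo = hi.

|AB| ∈ [7, 27]
|BD| ∈ {27}
|CD| ∈ [7, 27]
|AD| ∈ [0, 54]
|BC| ∈ [0, 54]
|AC| ∈ [0, 81]

|CB| ∈ [0, 54]  (≈ [0.0000, 54.0000])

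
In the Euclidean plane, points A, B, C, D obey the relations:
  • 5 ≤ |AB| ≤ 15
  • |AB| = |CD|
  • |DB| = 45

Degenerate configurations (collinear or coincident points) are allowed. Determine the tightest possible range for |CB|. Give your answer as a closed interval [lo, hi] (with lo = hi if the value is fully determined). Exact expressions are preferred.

|AB| ∈ [5, 15]
|BD| ∈ {45}
|CD| ∈ [5, 15]
|AD| ∈ [30, 60]
|BC| ∈ [30, 60]
|AC| ∈ [15, 75]

|CB| ∈ [30, 60]  (≈ [30.0000, 60.0000])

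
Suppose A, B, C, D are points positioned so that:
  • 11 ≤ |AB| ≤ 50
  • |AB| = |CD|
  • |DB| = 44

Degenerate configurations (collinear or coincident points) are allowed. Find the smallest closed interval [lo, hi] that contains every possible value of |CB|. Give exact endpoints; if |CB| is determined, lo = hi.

|CB| ∈ [0, 94]  (≈ [0.0000, 94.0000])

|AB| ∈ [11, 50]
|BD| ∈ {44}
|CD| ∈ [11, 50]
|AD| ∈ [0, 94]
|BC| ∈ [0, 94]
|AC| ∈ [0, 144]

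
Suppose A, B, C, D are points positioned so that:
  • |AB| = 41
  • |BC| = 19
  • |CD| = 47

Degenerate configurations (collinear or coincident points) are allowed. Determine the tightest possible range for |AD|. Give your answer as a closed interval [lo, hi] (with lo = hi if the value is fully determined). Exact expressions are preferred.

|AB| ∈ {41}
|BC| ∈ {19}
|CD| ∈ {47}
|AC| ∈ [22, 60]
|BD| ∈ [28, 66]
|AD| ∈ [0, 107]

|AD| ∈ [0, 107]  (≈ [0.0000, 107.0000])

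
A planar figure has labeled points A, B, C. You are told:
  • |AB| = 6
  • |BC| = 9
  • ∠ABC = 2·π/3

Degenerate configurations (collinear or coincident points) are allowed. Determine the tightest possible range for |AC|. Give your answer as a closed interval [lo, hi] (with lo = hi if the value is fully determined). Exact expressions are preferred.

|AC| = 3·√(19)  (≈ 13.0767)

|AB| ∈ {6}
|BC| ∈ {9}
|AC| ∈ {3·√(19)}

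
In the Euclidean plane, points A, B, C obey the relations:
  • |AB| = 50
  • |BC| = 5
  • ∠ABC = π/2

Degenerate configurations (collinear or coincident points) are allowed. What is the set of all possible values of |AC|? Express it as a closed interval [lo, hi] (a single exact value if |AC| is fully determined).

|AB| ∈ {50}
|BC| ∈ {5}
|AC| ∈ {5·√(101)}

|AC| = 5·√(101)  (≈ 50.2494)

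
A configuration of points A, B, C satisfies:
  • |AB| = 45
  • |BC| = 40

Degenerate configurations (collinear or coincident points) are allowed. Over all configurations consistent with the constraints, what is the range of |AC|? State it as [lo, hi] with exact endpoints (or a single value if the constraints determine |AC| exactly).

|AC| ∈ [5, 85]  (≈ [5.0000, 85.0000])

|AB| ∈ {45}
|BC| ∈ {40}
|AC| ∈ [5, 85]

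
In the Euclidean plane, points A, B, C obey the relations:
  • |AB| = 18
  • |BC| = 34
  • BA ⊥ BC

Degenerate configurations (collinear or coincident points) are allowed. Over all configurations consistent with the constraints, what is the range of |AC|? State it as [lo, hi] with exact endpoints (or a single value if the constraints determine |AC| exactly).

|AB| ∈ {18}
|BC| ∈ {34}
|AC| ∈ {2·√(370)}

|AC| = 2·√(370)  (≈ 38.4708)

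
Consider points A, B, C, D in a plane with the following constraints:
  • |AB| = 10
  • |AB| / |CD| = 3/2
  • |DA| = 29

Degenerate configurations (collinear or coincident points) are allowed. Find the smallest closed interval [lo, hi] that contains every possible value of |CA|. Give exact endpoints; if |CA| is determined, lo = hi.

|AB| ∈ {10}
|AD| ∈ {29}
|CD| ∈ {20/3}
|BD| ∈ [19, 39]
|AC| ∈ [67/3, 107/3]
|BC| ∈ [37/3, 137/3]

|CA| ∈ [67/3, 107/3]  (≈ [22.3333, 35.6667])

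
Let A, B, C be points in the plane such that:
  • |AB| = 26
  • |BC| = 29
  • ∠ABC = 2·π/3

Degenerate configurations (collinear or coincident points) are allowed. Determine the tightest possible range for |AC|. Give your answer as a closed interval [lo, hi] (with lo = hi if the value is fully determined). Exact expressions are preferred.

|AC| = √(2271)  (≈ 47.6550)

|AB| ∈ {26}
|BC| ∈ {29}
|AC| ∈ {√(2271)}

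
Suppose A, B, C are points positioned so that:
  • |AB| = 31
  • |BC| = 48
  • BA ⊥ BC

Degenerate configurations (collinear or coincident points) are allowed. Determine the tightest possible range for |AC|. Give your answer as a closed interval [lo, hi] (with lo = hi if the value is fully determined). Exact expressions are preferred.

|AC| = √(3265)  (≈ 57.1402)

|AB| ∈ {31}
|BC| ∈ {48}
|AC| ∈ {√(3265)}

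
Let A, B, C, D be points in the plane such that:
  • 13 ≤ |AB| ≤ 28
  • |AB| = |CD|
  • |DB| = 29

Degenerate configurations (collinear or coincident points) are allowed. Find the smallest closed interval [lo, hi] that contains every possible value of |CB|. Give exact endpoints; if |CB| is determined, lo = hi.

|AB| ∈ [13, 28]
|BD| ∈ {29}
|CD| ∈ [13, 28]
|AD| ∈ [1, 57]
|BC| ∈ [1, 57]
|AC| ∈ [0, 85]

|CB| ∈ [1, 57]  (≈ [1.0000, 57.0000])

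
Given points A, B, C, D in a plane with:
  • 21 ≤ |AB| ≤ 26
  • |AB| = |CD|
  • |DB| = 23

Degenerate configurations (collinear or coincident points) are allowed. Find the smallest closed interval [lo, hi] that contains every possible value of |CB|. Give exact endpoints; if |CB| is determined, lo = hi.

|AB| ∈ [21, 26]
|BD| ∈ {23}
|CD| ∈ [21, 26]
|AD| ∈ [0, 49]
|BC| ∈ [0, 49]
|AC| ∈ [0, 75]

|CB| ∈ [0, 49]  (≈ [0.0000, 49.0000])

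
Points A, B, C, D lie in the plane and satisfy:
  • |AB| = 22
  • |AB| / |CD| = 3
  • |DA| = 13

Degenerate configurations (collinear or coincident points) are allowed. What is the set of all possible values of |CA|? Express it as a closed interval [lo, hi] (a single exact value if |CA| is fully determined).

|CA| ∈ [17/3, 61/3]  (≈ [5.6667, 20.3333])

|AB| ∈ {22}
|AD| ∈ {13}
|CD| ∈ {22/3}
|BD| ∈ [9, 35]
|AC| ∈ [17/3, 61/3]
|BC| ∈ [5/3, 127/3]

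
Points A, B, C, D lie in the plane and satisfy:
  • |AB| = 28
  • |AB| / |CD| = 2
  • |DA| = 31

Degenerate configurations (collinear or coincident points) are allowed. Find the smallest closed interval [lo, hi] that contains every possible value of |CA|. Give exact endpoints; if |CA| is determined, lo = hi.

|AB| ∈ {28}
|AD| ∈ {31}
|CD| ∈ {14}
|BD| ∈ [3, 59]
|AC| ∈ [17, 45]
|BC| ∈ [0, 73]

|CA| ∈ [17, 45]  (≈ [17.0000, 45.0000])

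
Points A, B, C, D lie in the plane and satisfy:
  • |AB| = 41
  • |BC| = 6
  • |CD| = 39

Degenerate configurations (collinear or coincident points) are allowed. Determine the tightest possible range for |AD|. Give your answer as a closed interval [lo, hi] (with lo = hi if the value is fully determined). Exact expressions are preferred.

|AB| ∈ {41}
|BC| ∈ {6}
|CD| ∈ {39}
|AC| ∈ [35, 47]
|BD| ∈ [33, 45]
|AD| ∈ [0, 86]

|AD| ∈ [0, 86]  (≈ [0.0000, 86.0000])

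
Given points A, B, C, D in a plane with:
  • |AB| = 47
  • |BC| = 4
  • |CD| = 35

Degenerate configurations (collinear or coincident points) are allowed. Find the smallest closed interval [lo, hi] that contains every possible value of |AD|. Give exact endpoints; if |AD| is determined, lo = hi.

|AD| ∈ [8, 86]  (≈ [8.0000, 86.0000])

|AB| ∈ {47}
|BC| ∈ {4}
|CD| ∈ {35}
|AC| ∈ [43, 51]
|BD| ∈ [31, 39]
|AD| ∈ [8, 86]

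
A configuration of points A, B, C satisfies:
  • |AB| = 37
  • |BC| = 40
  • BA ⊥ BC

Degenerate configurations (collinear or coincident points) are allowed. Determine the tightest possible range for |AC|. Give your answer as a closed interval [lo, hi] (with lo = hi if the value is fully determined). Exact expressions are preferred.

|AB| ∈ {37}
|BC| ∈ {40}
|AC| ∈ {√(2969)}

|AC| = √(2969)  (≈ 54.4885)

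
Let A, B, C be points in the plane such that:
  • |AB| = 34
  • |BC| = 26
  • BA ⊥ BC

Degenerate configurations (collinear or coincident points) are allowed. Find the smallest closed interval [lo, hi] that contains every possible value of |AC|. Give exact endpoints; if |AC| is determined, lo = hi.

|AC| = 2·√(458)  (≈ 42.8019)

|AB| ∈ {34}
|BC| ∈ {26}
|AC| ∈ {2·√(458)}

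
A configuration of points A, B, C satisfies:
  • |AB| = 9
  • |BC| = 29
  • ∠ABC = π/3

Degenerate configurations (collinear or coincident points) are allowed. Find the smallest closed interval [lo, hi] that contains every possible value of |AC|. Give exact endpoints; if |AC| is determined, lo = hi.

|AC| = √(661)  (≈ 25.7099)

|AB| ∈ {9}
|BC| ∈ {29}
|AC| ∈ {√(661)}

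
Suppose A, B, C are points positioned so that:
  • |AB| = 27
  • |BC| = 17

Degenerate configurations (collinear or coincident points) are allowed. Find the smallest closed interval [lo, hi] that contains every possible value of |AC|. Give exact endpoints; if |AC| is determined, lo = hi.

|AC| ∈ [10, 44]  (≈ [10.0000, 44.0000])

|AB| ∈ {27}
|BC| ∈ {17}
|AC| ∈ [10, 44]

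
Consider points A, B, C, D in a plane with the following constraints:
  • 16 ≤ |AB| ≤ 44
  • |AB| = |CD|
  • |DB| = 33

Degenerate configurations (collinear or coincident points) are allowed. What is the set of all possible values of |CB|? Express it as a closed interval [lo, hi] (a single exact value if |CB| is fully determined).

|CB| ∈ [0, 77]  (≈ [0.0000, 77.0000])

|AB| ∈ [16, 44]
|BD| ∈ {33}
|CD| ∈ [16, 44]
|AD| ∈ [0, 77]
|BC| ∈ [0, 77]
|AC| ∈ [0, 121]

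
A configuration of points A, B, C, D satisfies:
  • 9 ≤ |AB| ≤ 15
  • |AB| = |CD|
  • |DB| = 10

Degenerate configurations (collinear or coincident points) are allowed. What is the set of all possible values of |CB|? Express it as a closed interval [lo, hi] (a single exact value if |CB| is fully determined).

|AB| ∈ [9, 15]
|BD| ∈ {10}
|CD| ∈ [9, 15]
|AD| ∈ [0, 25]
|BC| ∈ [0, 25]
|AC| ∈ [0, 40]

|CB| ∈ [0, 25]  (≈ [0.0000, 25.0000])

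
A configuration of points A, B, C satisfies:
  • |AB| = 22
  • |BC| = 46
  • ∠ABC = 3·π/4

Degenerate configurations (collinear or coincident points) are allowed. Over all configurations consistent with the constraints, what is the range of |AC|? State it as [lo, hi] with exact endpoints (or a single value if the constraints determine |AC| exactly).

|AC| = 2·√(253·√(2) + 650)  (≈ 63.4916)

|AB| ∈ {22}
|BC| ∈ {46}
|AC| ∈ {2·√(253·√(2) + 650)}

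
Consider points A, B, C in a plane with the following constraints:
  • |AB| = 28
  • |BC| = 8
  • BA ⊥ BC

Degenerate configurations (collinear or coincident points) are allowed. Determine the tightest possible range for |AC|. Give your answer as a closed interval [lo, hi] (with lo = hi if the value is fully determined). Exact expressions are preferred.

|AC| = 4·√(53)  (≈ 29.1204)

|AB| ∈ {28}
|BC| ∈ {8}
|AC| ∈ {4·√(53)}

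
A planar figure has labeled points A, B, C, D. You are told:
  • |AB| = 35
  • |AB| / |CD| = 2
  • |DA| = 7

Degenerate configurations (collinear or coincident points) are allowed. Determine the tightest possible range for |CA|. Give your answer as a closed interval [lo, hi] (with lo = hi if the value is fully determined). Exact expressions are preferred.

|AB| ∈ {35}
|AD| ∈ {7}
|CD| ∈ {35/2}
|BD| ∈ [28, 42]
|AC| ∈ [21/2, 49/2]
|BC| ∈ [21/2, 119/2]

|CA| ∈ [21/2, 49/2]  (≈ [10.5000, 24.5000])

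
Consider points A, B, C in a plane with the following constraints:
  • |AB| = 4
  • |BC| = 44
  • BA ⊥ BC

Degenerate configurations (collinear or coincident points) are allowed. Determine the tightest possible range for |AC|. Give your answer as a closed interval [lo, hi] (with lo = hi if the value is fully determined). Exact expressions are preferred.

|AC| = 4·√(122)  (≈ 44.1814)

|AB| ∈ {4}
|BC| ∈ {44}
|AC| ∈ {4·√(122)}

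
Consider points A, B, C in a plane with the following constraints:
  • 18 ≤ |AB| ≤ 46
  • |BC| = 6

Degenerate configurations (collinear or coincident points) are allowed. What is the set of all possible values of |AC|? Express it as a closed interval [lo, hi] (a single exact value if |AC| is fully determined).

|AB| ∈ [18, 46]
|BC| ∈ {6}
|AC| ∈ [12, 52]

|AC| ∈ [12, 52]  (≈ [12.0000, 52.0000])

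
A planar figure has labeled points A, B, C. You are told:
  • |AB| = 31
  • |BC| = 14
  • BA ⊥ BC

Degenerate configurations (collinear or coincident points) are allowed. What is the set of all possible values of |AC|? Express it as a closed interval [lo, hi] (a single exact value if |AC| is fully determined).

|AB| ∈ {31}
|BC| ∈ {14}
|AC| ∈ {√(1157)}

|AC| = √(1157)  (≈ 34.0147)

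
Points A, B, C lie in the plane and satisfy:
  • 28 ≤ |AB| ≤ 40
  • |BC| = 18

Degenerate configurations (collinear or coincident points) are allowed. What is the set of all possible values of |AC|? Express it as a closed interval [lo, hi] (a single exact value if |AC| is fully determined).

|AC| ∈ [10, 58]  (≈ [10.0000, 58.0000])

|AB| ∈ [28, 40]
|BC| ∈ {18}
|AC| ∈ [10, 58]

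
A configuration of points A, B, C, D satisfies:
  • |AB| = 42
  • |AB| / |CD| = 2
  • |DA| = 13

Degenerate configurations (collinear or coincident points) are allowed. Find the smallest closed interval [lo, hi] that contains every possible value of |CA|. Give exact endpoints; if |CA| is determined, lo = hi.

|AB| ∈ {42}
|AD| ∈ {13}
|CD| ∈ {21}
|BD| ∈ [29, 55]
|AC| ∈ [8, 34]
|BC| ∈ [8, 76]

|CA| ∈ [8, 34]  (≈ [8.0000, 34.0000])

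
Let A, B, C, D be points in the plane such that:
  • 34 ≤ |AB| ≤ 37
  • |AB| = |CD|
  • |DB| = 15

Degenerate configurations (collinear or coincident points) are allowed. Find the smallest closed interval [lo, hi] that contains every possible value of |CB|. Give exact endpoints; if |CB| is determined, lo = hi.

|AB| ∈ [34, 37]
|BD| ∈ {15}
|CD| ∈ [34, 37]
|AD| ∈ [19, 52]
|BC| ∈ [19, 52]
|AC| ∈ [0, 89]

|CB| ∈ [19, 52]  (≈ [19.0000, 52.0000])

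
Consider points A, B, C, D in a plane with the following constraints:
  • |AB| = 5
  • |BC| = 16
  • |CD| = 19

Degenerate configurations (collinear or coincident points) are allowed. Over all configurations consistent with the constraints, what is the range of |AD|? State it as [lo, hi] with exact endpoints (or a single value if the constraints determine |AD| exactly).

|AB| ∈ {5}
|BC| ∈ {16}
|CD| ∈ {19}
|AC| ∈ [11, 21]
|BD| ∈ [3, 35]
|AD| ∈ [0, 40]

|AD| ∈ [0, 40]  (≈ [0.0000, 40.0000])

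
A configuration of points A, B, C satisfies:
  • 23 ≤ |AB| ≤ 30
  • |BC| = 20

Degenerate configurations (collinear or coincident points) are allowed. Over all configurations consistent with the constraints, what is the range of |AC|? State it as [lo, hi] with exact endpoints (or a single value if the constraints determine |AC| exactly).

|AB| ∈ [23, 30]
|BC| ∈ {20}
|AC| ∈ [3, 50]

|AC| ∈ [3, 50]  (≈ [3.0000, 50.0000])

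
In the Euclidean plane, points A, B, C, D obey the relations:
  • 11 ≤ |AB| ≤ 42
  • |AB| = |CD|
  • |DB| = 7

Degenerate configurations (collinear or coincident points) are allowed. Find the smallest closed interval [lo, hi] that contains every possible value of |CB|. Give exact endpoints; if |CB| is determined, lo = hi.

|CB| ∈ [4, 49]  (≈ [4.0000, 49.0000])

|AB| ∈ [11, 42]
|BD| ∈ {7}
|CD| ∈ [11, 42]
|AD| ∈ [4, 49]
|BC| ∈ [4, 49]
|AC| ∈ [0, 91]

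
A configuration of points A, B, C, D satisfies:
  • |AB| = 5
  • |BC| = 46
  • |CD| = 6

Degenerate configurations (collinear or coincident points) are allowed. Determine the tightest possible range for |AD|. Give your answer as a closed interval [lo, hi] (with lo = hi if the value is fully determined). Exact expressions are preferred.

|AD| ∈ [35, 57]  (≈ [35.0000, 57.0000])

|AB| ∈ {5}
|BC| ∈ {46}
|CD| ∈ {6}
|AC| ∈ [41, 51]
|BD| ∈ [40, 52]
|AD| ∈ [35, 57]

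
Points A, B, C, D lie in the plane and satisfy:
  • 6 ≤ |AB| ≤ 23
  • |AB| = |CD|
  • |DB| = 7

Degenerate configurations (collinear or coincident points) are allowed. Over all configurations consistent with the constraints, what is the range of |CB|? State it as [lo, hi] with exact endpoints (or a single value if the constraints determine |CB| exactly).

|CB| ∈ [0, 30]  (≈ [0.0000, 30.0000])

|AB| ∈ [6, 23]
|BD| ∈ {7}
|CD| ∈ [6, 23]
|AD| ∈ [0, 30]
|BC| ∈ [0, 30]
|AC| ∈ [0, 53]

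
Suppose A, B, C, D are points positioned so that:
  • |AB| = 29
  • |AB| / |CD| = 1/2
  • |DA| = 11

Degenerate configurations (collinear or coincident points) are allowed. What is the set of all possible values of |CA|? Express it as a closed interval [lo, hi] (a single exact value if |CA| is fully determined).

|CA| ∈ [47, 69]  (≈ [47.0000, 69.0000])

|AB| ∈ {29}
|AD| ∈ {11}
|CD| ∈ {58}
|BD| ∈ [18, 40]
|AC| ∈ [47, 69]
|BC| ∈ [18, 98]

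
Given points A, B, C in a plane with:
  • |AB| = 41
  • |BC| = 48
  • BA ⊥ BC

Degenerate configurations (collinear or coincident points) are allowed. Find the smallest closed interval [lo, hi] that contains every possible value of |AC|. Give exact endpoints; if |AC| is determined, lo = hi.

|AC| = √(3985)  (≈ 63.1269)

|AB| ∈ {41}
|BC| ∈ {48}
|AC| ∈ {√(3985)}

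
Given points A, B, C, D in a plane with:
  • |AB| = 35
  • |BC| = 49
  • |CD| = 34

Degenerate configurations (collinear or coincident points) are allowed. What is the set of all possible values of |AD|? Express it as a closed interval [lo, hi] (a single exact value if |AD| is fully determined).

|AB| ∈ {35}
|BC| ∈ {49}
|CD| ∈ {34}
|AC| ∈ [14, 84]
|BD| ∈ [15, 83]
|AD| ∈ [0, 118]

|AD| ∈ [0, 118]  (≈ [0.0000, 118.0000])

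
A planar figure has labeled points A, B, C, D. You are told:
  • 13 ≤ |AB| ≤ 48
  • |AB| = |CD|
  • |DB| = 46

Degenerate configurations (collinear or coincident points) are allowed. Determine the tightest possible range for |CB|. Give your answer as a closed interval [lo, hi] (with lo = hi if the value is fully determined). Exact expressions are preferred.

|AB| ∈ [13, 48]
|BD| ∈ {46}
|CD| ∈ [13, 48]
|AD| ∈ [0, 94]
|BC| ∈ [0, 94]
|AC| ∈ [0, 142]

|CB| ∈ [0, 94]  (≈ [0.0000, 94.0000])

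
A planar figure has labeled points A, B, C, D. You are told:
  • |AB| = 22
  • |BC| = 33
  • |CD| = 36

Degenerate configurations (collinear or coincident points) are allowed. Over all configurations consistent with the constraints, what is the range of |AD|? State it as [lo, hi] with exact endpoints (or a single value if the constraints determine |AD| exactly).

|AD| ∈ [0, 91]  (≈ [0.0000, 91.0000])

|AB| ∈ {22}
|BC| ∈ {33}
|CD| ∈ {36}
|AC| ∈ [11, 55]
|BD| ∈ [3, 69]
|AD| ∈ [0, 91]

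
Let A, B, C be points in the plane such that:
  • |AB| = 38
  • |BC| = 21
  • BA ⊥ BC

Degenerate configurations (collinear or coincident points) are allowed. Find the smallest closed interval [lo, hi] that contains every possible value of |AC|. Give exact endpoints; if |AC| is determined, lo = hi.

|AB| ∈ {38}
|BC| ∈ {21}
|AC| ∈ {√(1885)}

|AC| = √(1885)  (≈ 43.4166)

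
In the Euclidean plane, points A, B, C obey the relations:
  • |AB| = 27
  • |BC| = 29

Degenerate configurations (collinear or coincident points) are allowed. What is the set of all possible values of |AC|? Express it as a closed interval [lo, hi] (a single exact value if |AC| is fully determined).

|AB| ∈ {27}
|BC| ∈ {29}
|AC| ∈ [2, 56]

|AC| ∈ [2, 56]  (≈ [2.0000, 56.0000])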